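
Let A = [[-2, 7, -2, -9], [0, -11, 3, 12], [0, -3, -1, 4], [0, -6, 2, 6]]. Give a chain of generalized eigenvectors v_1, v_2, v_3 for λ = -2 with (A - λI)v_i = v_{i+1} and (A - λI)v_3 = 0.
We seek v_1 ∈ ker((A + 2I)^3) \ ker((A + 2I)^2), then set v_{i+1} = (A + 2I) v_i.

One such chain is v_1 = [[-1, 0, 1, 0]]^T, v_2 = [[-2, 3, 1, 2]]^T, v_3 = [[1, 0, 0, 0]]^T. Check: (A + 2I) v_3 = [[0, 0, 0, 0]]^T = 0.

v_1 = [[-1, 0, 1, 0]]^T, v_2 = [[-2, 3, 1, 2]]^T, v_3 = [[1, 0, 0, 0]]^T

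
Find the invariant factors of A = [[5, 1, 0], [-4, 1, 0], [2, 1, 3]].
x - 3, (x - 3)^2

The Jordan structure of A has elementary divisors (x - 3)^2, (x - 3). Arranging the block sizes at each eigenvalue in decreasing order and taking row products gives the invariant factors.

Invariant factors (smallest first, each dividing the next): x - 3, (x - 3)^2.

Check: the last factor (x - 3)^2 is the minimal polynomial, and the product (x - 3)^3 is the characteristic polynomial.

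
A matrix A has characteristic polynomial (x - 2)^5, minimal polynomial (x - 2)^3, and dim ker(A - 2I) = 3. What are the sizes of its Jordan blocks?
λ = 2: algebraic multiplicity 5 (exponent in χ_A), largest block size 3 (exponent in m_A), 3 blocks (geometric multiplicity). These force block sizes [3, 1, 1].

Jordan blocks: (2, 3), (2, 1), (2, 1)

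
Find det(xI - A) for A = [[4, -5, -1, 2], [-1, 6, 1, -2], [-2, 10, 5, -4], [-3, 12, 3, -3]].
xI - A = [[x - 4, 5, 1, -2], [1, x - 6, -1, 2], [2, -10, x - 5, 4], [3, -12, -3, x + 3]].

Expanding det(xI - A) along the first row:
det(xI - A) = + (x - 4)·det([[x - 6, -1, 2], [-10, x - 5, 4], [-12, -3, x + 3]]) - (5)·det([[1, -1, 2], [2, x - 5, 4], [3, -3, x + 3]]) + (1)·det([[1, x - 6, 2], [2, -10, 4], [3, -12, x + 3]]) - (-2)·det([[1, x - 6, -1], [2, -10, x - 5], [3, -12, -3]]).

Evaluating gives χ_A(x) = x^4 - 12x^3 + 54x^2 - 108x + 81 = (x - 3)^4.

χ_A(x) = (x - 3)^4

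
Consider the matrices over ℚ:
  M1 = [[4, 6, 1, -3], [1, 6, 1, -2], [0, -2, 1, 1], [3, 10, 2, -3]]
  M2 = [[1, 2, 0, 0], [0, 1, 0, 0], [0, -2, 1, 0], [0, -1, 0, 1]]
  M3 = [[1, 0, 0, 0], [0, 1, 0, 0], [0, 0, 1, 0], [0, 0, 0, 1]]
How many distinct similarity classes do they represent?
Characteristic polynomials: χ_{M1} = (x - 2)^4, χ_{M2} = (x - 1)^4, χ_{M3} = (x - 1)^4.

{M1}: invariant factors x - 2, (x - 2)^3.

{M2}: invariant factors x - 1, x - 1, (x - 1)^2.

{M3}: invariant factors x - 1, x - 1, x - 1, x - 1.

Matrices are similar if and only if their invariant-factor lists agree; the partition into similarity classes is {M1}, {M2}, {M3}.

3 classes: {M1}, {M2}, {M3}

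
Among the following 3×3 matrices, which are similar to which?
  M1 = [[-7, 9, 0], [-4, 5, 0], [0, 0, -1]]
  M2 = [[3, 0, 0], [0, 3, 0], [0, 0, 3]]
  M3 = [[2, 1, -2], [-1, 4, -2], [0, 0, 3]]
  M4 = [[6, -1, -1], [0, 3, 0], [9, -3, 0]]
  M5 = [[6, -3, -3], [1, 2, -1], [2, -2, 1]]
Characteristic polynomials: χ_{M1} = (x + 1)^3, χ_{M2} = (x - 3)^3, χ_{M3} = (x - 3)^3, χ_{M4} = (x - 3)^3, χ_{M5} = (x - 3)^3.

{M1}: invariant factors x + 1, (x + 1)^2.

{M2}: invariant factors x - 3, x - 3, x - 3.

{M3, M4, M5}: invariant factors x - 3, (x - 3)^2.

Matrices are similar if and only if their invariant-factor lists agree; the partition into similarity classes is {M1}, {M2}, {M3, M4, M5}.

3 classes: {M1}, {M2}, {M3, M4, M5}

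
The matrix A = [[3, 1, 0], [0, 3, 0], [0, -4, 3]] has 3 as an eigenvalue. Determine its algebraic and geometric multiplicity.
The characteristic polynomial is (x - 3)^3, so the factor x - 3 appears with exponent 3: the algebraic multiplicity is 3.

rank(A - 3I) = 1, so the eigenspace has dimension 3 - 1 = 2: the geometric multiplicity is 2.

Since 2 < 3, A is not diagonalizable.

algebraic multiplicity 3, geometric multiplicity 2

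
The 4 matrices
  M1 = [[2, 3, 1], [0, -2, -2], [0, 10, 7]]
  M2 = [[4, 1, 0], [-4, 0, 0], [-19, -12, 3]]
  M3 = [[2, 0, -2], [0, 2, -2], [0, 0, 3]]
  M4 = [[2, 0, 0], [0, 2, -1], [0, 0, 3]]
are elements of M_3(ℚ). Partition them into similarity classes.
2 classes: {M1, M2}, {M3, M4}

Characteristic polynomials: χ_{M1} = (x - 3)(x - 2)^2, χ_{M2} = (x - 3)(x - 2)^2, χ_{M3} = (x - 3)(x - 2)^2, χ_{M4} = (x - 3)(x - 2)^2.

{M1, M2}: invariant factors (x - 3)(x - 2)^2.

{M3, M4}: invariant factors x - 2, (x - 3)(x - 2).

Matrices are similar if and only if their invariant-factor lists agree; the partition into similarity classes is {M1, M2}, {M3, M4}.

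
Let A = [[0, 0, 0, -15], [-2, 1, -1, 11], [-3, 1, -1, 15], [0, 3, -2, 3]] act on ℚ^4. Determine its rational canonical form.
The invariant factors of A (the non-unit diagonal entries of the Smith normal form of xI - A over ℚ[x]) are (x - 3)(x^3 - 3x - 5), each dividing the next. The characteristic polynomial is their product, (x - 3)(x^3 - 3x - 5).

The rational canonical form is the block-diagonal matrix of companion matrices C(f_i):
R = [[0, 0, 0, -15], [1, 0, 0, -4], [0, 1, 0, 3], [0, 0, 1, 3]].

Note the characteristic polynomial does not split into linear factors over ℚ, so A has no Jordan form over ℚ; the rational canonical form exists over any field.

R = [[0, 0, 0, -15], [1, 0, 0, -4], [0, 1, 0, 3], [0, 0, 1, 3]]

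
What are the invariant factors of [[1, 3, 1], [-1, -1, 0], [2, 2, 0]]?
The Jordan structure of A has elementary divisors x^3. Arranging the block sizes at each eigenvalue in decreasing order and taking row products gives the invariant factors.

Invariant factors (smallest first, each dividing the next): x^3.

Check: the last factor x^3 is the minimal polynomial, and the product x^3 is the characteristic polynomial.

x^3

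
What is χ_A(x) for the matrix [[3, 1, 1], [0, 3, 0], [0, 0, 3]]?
xI - A = [[x - 3, -1, -1], [0, x - 3, 0], [0, 0, x - 3]].

Expanding det(xI - A) along the first row:
det(xI - A) = + (x - 3)·det([[x - 3, 0], [0, x - 3]]) - (-1)·det([[0, 0], [0, x - 3]]) + (-1)·det([[0, x - 3], [0, 0]]).

Evaluating gives χ_A(x) = x^3 - 9x^2 + 27x - 27 = (x - 3)^3.

χ_A(x) = (x - 3)^3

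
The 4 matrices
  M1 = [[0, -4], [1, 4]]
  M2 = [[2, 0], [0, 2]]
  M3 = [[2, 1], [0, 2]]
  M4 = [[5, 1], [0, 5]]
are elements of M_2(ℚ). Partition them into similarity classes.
Characteristic polynomials: χ_{M1} = (x - 2)^2, χ_{M2} = (x - 2)^2, χ_{M3} = (x - 2)^2, χ_{M4} = (x - 5)^2.

{M1, M3}: invariant factors (x - 2)^2.

{M2}: invariant factors x - 2, x - 2.

{M4}: invariant factors (x - 5)^2.

Matrices are similar if and only if their invariant-factor lists agree; the partition into similarity classes is {M1, M3}, {M2}, {M4}.

3 classes: {M1, M3}, {M2}, {M4}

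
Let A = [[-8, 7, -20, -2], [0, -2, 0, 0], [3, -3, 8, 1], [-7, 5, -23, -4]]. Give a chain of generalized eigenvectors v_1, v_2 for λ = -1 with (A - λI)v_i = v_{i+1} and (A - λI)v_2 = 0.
We seek v_1 ∈ ker((A + I)^2) \ ker(A + I), then set v_{i+1} = (A + I) v_i.

One such chain is v_1 = [[0, 0, 0, 1]]^T, v_2 = [[-2, 0, 1, -3]]^T. Check: (A + I) v_2 = [[0, 0, 0, 0]]^T = 0.

v_1 = [[0, 0, 0, 1]]^T, v_2 = [[-2, 0, 1, -3]]^T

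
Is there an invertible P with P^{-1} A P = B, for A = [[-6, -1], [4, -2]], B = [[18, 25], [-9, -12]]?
trace(A) = -8 but trace(B) = 6. The trace is a similarity invariant, so A and B are not similar.

No.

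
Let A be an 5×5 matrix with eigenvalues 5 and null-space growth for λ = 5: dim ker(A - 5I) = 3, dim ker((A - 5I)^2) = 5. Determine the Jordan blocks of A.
λ = 5: successive nullity increments [3, 2] count blocks of size ≥ k; block sizes are [2, 2, 1].

Jordan blocks: (5, 2), (5, 2), (5, 1)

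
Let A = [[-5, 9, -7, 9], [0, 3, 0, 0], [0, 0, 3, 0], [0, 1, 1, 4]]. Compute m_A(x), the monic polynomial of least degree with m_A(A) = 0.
m_A(x) = (x - 4)(x - 3)(x + 5)

The characteristic polynomial factors as (x - 4)(x - 3)^2(x + 5). The minimal polynomial is ∏(x - λ)^{k_λ} where k_λ is the size of the largest Jordan block at λ.

For λ = -5: rank(A + 5I) = 3, and the largest Jordan block has size 1 (the smallest k with rank((A + 5I)^k) = rank((A + 5I)^(k+1))).
For λ = 3: rank(A - 3I) = 2, and the largest Jordan block has size 1 (the smallest k with rank((A - 3I)^k) = rank((A - 3I)^(k+1))).
For λ = 4: rank(A - 4I) = 3, and the largest Jordan block has size 1 (the smallest k with rank((A - 4I)^k) = rank((A - 4I)^(k+1))).

So m_A(x) = (x - 4)(x - 3)(x + 5).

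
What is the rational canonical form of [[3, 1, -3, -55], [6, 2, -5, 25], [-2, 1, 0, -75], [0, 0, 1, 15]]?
The invariant factors of A (the non-unit diagonal entries of the Smith normal form of xI - A over ℚ[x]) are x - 5, (x - 6)(x - 5)(x - 4), each dividing the next. The characteristic polynomial is their product, (x - 6)(x - 5)^2(x - 4).

The rational canonical form is the block-diagonal matrix of companion matrices C(f_i):
R = [[5, 0, 0, 0], [0, 0, 0, 120], [0, 1, 0, -74], [0, 0, 1, 15]].

R = [[5, 0, 0, 0], [0, 0, 0, 120], [0, 1, 0, -74], [0, 0, 1, 15]]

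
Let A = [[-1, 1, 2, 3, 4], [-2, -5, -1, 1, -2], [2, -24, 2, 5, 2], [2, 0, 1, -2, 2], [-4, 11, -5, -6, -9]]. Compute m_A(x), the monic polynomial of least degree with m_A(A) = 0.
m_A(x) = (x - 1)(x + 3)^2(x + 5)^2

The characteristic polynomial factors as (x - 1)(x + 3)^2(x + 5)^2. The minimal polynomial is ∏(x - λ)^{k_λ} where k_λ is the size of the largest Jordan block at λ.

For λ = -5: rank(A + 5I) = 4, and the largest Jordan block has size 2 (the smallest k with rank((A + 5I)^k) = rank((A + 5I)^(k+1))).
For λ = -3: rank(A + 3I) = 4, and the largest Jordan block has size 2 (the smallest k with rank((A + 3I)^k) = rank((A + 3I)^(k+1))).
For λ = 1: rank(A - I) = 4, and the largest Jordan block has size 1 (the smallest k with rank((A - I)^k) = rank((A - I)^(k+1))).

So m_A(x) = (x - 1)(x + 3)^2(x + 5)^2.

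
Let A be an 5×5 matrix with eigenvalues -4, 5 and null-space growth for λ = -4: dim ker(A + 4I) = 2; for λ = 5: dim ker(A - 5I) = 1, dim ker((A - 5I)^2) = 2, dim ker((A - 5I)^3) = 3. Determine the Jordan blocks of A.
λ = -4: successive nullity increments [2] count blocks of size ≥ k; block sizes are [1, 1].
λ = 5: successive nullity increments [1, 1, 1] count blocks of size ≥ k; block sizes are [3].

Jordan blocks: (-4, 1), (-4, 1), (5, 3)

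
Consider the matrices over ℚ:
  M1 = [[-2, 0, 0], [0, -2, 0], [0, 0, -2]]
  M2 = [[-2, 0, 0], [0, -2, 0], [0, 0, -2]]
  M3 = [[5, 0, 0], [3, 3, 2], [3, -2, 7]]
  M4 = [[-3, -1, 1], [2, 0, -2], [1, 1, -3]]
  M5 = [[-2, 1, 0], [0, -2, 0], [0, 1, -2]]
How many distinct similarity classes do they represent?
3 classes: {M1, M2}, {M3}, {M4, M5}

Characteristic polynomials: χ_{M1} = (x + 2)^3, χ_{M2} = (x + 2)^3, χ_{M3} = (x - 5)^3, χ_{M4} = (x + 2)^3, χ_{M5} = (x + 2)^3.

{M1, M2}: invariant factors x + 2, x + 2, x + 2.

{M3}: invariant factors x - 5, (x - 5)^2.

{M4, M5}: invariant factors x + 2, (x + 2)^2.

Matrices are similar if and only if their invariant-factor lists agree; the partition into similarity classes is {M1, M2}, {M3}, {M4, M5}.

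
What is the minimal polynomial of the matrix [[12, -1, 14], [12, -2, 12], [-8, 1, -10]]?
The characteristic polynomial factors as (x - 4)(x + 2)^2. The minimal polynomial is ∏(x - λ)^{k_λ} where k_λ is the size of the largest Jordan block at λ.

For λ = -2: rank(A + 2I) = 2, and the largest Jordan block has size 2 (the smallest k with rank((A + 2I)^k) = rank((A + 2I)^(k+1))).
For λ = 4: rank(A - 4I) = 2, and the largest Jordan block has size 1 (the smallest k with rank((A - 4I)^k) = rank((A - 4I)^(k+1))).

So m_A(x) = (x - 4)(x + 2)^2.

m_A(x) = (x - 4)(x + 2)^2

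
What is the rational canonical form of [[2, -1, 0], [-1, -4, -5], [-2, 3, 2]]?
The invariant factors of A (the non-unit diagonal entries of the Smith normal form of xI - A over ℚ[x]) are x^3 + 2x - 2, each dividing the next. The characteristic polynomial is their product, x^3 + 2x - 2.

The rational canonical form is the block-diagonal matrix of companion matrices C(f_i):
R = [[0, 0, 2], [1, 0, -2], [0, 1, 0]].

Note the characteristic polynomial does not split into linear factors over ℚ, so A has no Jordan form over ℚ; the rational canonical form exists over any field.

R = [[0, 0, 2], [1, 0, -2], [0, 1, 0]]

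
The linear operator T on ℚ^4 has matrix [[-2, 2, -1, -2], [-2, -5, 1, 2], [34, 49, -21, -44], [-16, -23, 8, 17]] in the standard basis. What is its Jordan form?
J = [[-4, 1, 0, 0], [0, -4, 1, 0], [0, 0, -4, 0], [0, 0, 0, 1]]

The characteristic polynomial is det(xI - A) = (x - 1)(x + 4)^3, so the eigenvalues are -4 (algebraic multiplicity 3), 1 (algebraic multiplicity 1).

For λ = -4: rank(A + 4I) = 3, rank((A + 4I)^2) = 2, rank((A + 4I)^3) = 1. The eigenspace has dimension 4 - 3 = 1, so there is 1 Jordan block; the rank sequence gives block sizes [3].

For λ = 1: algebraic multiplicity 1 gives one 1×1 block.

Assembling the blocks gives the Jordan form J above.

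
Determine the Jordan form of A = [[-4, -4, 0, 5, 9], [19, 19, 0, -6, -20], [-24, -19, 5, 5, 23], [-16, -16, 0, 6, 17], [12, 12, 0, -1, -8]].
The characteristic polynomial is det(xI - A) = x(x - 5)^3(x - 3), so the eigenvalues are 0 (algebraic multiplicity 1), 3 (algebraic multiplicity 1), 5 (algebraic multiplicity 3).

For λ = 0: algebraic multiplicity 1 gives one 1×1 block.

For λ = 3: algebraic multiplicity 1 gives one 1×1 block.

For λ = 5: rank(A - 5I) = 4, rank((A - 5I)^2) = 3, rank((A - 5I)^3) = 2. The eigenspace has dimension 5 - 4 = 1, so there is 1 Jordan block; the rank sequence gives block sizes [3].

Assembling the blocks gives the Jordan form J above.

J = [[0, 0, 0, 0, 0], [0, 3, 0, 0, 0], [0, 0, 5, 1, 0], [0, 0, 0, 5, 1], [0, 0, 0, 0, 5]]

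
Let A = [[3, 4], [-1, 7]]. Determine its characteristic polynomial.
χ_A(x) = (x - 5)^2

xI - A = [[x - 3, -4], [1, x - 7]].

Expanding det(xI - A) along the first row:
det(xI - A) = + (x - 3)·det([[x - 7]]) - (-4)·det([[1]]).

Evaluating gives χ_A(x) = x^2 - 10x + 25 = (x - 5)^2.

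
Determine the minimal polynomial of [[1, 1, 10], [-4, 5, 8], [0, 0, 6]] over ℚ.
The characteristic polynomial factors as (x - 6)(x - 3)^2. The minimal polynomial is ∏(x - λ)^{k_λ} where k_λ is the size of the largest Jordan block at λ.

For λ = 3: rank(A - 3I) = 2, and the largest Jordan block has size 2 (the smallest k with rank((A - 3I)^k) = rank((A - 3I)^(k+1))).
For λ = 6: rank(A - 6I) = 2, and the largest Jordan block has size 1 (the smallest k with rank((A - 6I)^k) = rank((A - 6I)^(k+1))).

So m_A(x) = (x - 6)(x - 3)^2.

m_A(x) = (x - 6)(x - 3)^2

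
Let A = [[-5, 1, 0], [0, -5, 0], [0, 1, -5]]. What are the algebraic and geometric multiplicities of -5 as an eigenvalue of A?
The characteristic polynomial is (x + 5)^3, so the factor x + 5 appears with exponent 3: the algebraic multiplicity is 3.

rank(A + 5I) = 1, so the eigenspace has dimension 3 - 1 = 2: the geometric multiplicity is 2.

Since 2 < 3, A is not diagonalizable.

algebraic multiplicity 3, geometric multiplicity 2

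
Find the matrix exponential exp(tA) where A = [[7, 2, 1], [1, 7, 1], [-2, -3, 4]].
e^{tA} = [[(t^2/2 + t + 1)*e^{6*t}, t*(t + 4)*e^{6*t}/2, t*(t + 2)*e^{6*t}/2], [t*e^{6*t}, (t + 1)*e^{6*t}, t*e^{6*t}], [t*(-t - 4)*e^{6*t}/2, t*(-t - 6)*e^{6*t}/2, (-t^2 - 4*t + 2)*e^{6*t}/2]]

A has Jordan form J = [[6, 1, 0], [0, 6, 1], [0, 0, 6]] with A = PJP^{-1}, so e^{tA} = P e^{tJ} P^{-1}.

For a Jordan block J_k(λ), e^{tJ_k(λ)} = e^{λt} · (I + tN + t^2 N^2/2! + ... + t^{k-1} N^{k-1}/(k-1)!) where N is the nilpotent superdiagonal part.

Assembling the blocks and conjugating back gives the entries of e^{tA} as shown above.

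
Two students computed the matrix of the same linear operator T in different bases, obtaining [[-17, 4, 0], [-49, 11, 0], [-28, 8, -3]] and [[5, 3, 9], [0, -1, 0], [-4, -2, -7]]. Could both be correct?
No.

trace(A) = -9 but trace(B) = -3. The trace is a similarity invariant, so A and B are not similar.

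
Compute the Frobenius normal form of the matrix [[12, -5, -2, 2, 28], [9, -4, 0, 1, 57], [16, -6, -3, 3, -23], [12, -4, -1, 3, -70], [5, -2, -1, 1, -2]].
The invariant factors of A (the non-unit diagonal entries of the Smith normal form of xI - A over ℚ[x]) are (x - 3)^2(x^3 - x - 3), each dividing the next. The characteristic polynomial is their product, (x - 3)^2(x^3 - x - 3).

The rational canonical form is the block-diagonal matrix of companion matrices C(f_i):
R = [[0, 0, 0, 0, 27], [1, 0, 0, 0, -9], [0, 1, 0, 0, -3], [0, 0, 1, 0, -8], [0, 0, 0, 1, 6]].

Note the characteristic polynomial does not split into linear factors over ℚ, so A has no Jordan form over ℚ; the rational canonical form exists over any field.

R = [[0, 0, 0, 0, 27], [1, 0, 0, 0, -9], [0, 1, 0, 0, -3], [0, 0, 1, 0, -8], [0, 0, 0, 1, 6]]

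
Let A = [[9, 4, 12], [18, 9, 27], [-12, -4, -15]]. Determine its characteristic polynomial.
χ_A(x) = (x - 3)^2(x + 3)

xI - A = [[x - 9, -4, -12], [-18, x - 9, -27], [12, 4, x + 15]].

Expanding det(xI - A) along the first row:
det(xI - A) = + (x - 9)·det([[x - 9, -27], [4, x + 15]]) - (-4)·det([[-18, -27], [12, x + 15]]) + (-12)·det([[-18, x - 9], [12, 4]]).

Evaluating gives χ_A(x) = x^3 - 3x^2 - 9x + 27 = (x - 3)^2(x + 3).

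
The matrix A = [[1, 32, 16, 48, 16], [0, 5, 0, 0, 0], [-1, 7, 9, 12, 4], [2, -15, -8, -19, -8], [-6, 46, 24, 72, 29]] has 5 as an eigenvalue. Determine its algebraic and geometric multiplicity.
The characteristic polynomial is (x - 5)^5, so the factor x - 5 appears with exponent 5: the algebraic multiplicity is 5.

rank(A - 5I) = 2, so the eigenspace has dimension 5 - 2 = 3: the geometric multiplicity is 3.

Since 3 < 5, A is not diagonalizable.

algebraic multiplicity 5, geometric multiplicity 3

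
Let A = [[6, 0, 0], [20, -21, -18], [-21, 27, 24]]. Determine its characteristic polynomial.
χ_A(x) = (x - 6)^2(x + 3)

xI - A = [[x - 6, 0, 0], [-20, x + 21, 18], [21, -27, x - 24]].

Expanding det(xI - A) along the first row:
det(xI - A) = + (x - 6)·det([[x + 21, 18], [-27, x - 24]]) - (0)·det([[-20, 18], [21, x - 24]]) + (0)·det([[-20, x + 21], [21, -27]]).

Evaluating gives χ_A(x) = x^3 - 9x^2 + 108 = (x - 6)^2(x + 3).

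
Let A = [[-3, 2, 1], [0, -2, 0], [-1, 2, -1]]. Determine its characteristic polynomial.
χ_A(x) = (x + 2)^3

xI - A = [[x + 3, -2, -1], [0, x + 2, 0], [1, -2, x + 1]].

Expanding det(xI - A) along the first row:
det(xI - A) = + (x + 3)·det([[x + 2, 0], [-2, x + 1]]) - (-2)·det([[0, 0], [1, x + 1]]) + (-1)·det([[0, x + 2], [1, -2]]).

Evaluating gives χ_A(x) = x^3 + 6x^2 + 12x + 8 = (x + 2)^3.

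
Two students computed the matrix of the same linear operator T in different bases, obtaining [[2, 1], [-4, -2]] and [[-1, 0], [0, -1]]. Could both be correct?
No.

trace(A) = 0 but trace(B) = -2. The trace is a similarity invariant, so A and B are not similar.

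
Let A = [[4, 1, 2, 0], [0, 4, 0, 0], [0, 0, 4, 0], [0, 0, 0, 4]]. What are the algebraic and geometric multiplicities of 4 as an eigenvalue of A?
algebraic multiplicity 4, geometric multiplicity 3

The characteristic polynomial is (x - 4)^4, so the factor x - 4 appears with exponent 4: the algebraic multiplicity is 4.

rank(A - 4I) = 1, so the eigenspace has dimension 4 - 1 = 3: the geometric multiplicity is 3.

Since 3 < 4, A is not diagonalizable.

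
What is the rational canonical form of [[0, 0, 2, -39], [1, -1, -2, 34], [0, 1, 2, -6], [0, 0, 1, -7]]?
The invariant factors of A (the non-unit diagonal entries of the Smith normal form of xI - A over ℚ[x]) are (x^2 + 3x - 5)^2, each dividing the next. The characteristic polynomial is their product, (x^2 + 3x - 5)^2.

The rational canonical form is the block-diagonal matrix of companion matrices C(f_i):
R = [[0, 0, 0, -25], [1, 0, 0, 30], [0, 1, 0, 1], [0, 0, 1, -6]].

Note the characteristic polynomial does not split into linear factors over ℚ, so A has no Jordan form over ℚ; the rational canonical form exists over any field.

R = [[0, 0, 0, -25], [1, 0, 0, 30], [0, 1, 0, 1], [0, 0, 1, -6]]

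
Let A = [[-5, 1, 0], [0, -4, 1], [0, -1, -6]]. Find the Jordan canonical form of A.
J = [[-5, 1, 0], [0, -5, 1], [0, 0, -5]]

The characteristic polynomial is det(xI - A) = (x + 5)^3, so the eigenvalues are -5 (algebraic multiplicity 3).

For λ = -5: rank(A + 5I) = 2, rank((A + 5I)^2) = 1, rank((A + 5I)^3) = 0. The eigenspace has dimension 3 - 2 = 1, so there is 1 Jordan block; the rank sequence gives block sizes [3].

Assembling the blocks gives the Jordan form J above.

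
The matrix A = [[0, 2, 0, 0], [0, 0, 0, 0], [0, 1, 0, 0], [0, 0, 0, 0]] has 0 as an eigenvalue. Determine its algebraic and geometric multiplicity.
algebraic multiplicity 4, geometric multiplicity 3

The characteristic polynomial is x^4, so the factor x appears with exponent 4: the algebraic multiplicity is 4.

rank(A) = 1, so the eigenspace has dimension 4 - 1 = 3: the geometric multiplicity is 3.

Since 3 < 4, A is not diagonalizable.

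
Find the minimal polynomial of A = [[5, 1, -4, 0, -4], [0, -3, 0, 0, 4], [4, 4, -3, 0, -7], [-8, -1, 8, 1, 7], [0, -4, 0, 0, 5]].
The characteristic polynomial factors as (x - 1)^5. The minimal polynomial is ∏(x - λ)^{k_λ} where k_λ is the size of the largest Jordan block at λ.

For λ = 1: rank(A - I) = 2, and the largest Jordan block has size 2 (the smallest k with rank((A - I)^k) = rank((A - I)^(k+1))).

So m_A(x) = (x - 1)^2.

m_A(x) = (x - 1)^2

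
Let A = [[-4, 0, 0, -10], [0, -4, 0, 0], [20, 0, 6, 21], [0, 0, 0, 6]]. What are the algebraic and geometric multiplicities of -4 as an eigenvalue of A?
The characteristic polynomial is (x - 6)^2(x + 4)^2, so the factor x + 4 appears with exponent 2: the algebraic multiplicity is 2.

rank(A + 4I) = 2, so the eigenspace has dimension 4 - 2 = 2: the geometric multiplicity is 2.

algebraic multiplicity 2, geometric multiplicity 2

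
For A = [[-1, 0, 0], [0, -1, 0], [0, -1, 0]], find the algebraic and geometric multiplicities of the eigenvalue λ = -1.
The characteristic polynomial is x(x + 1)^2, so the factor x + 1 appears with exponent 2: the algebraic multiplicity is 2.

rank(A + I) = 1, so the eigenspace has dimension 3 - 1 = 2: the geometric multiplicity is 2.

algebraic multiplicity 2, geometric multiplicity 2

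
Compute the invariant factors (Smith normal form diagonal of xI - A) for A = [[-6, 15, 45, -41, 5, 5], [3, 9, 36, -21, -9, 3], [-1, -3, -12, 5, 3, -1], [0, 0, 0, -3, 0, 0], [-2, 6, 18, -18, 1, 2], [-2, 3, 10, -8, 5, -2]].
The Jordan structure of A has elementary divisors (x + 3)^3, (x + 3), (x + 1), x. Arranging the block sizes at each eigenvalue in decreasing order and taking row products gives the invariant factors.

Invariant factors (smallest first, each dividing the next): x + 3, x(x + 1)(x + 3)^3.

Check: the last factor x(x + 1)(x + 3)^3 is the minimal polynomial, and the product x(x + 1)(x + 3)^4 is the characteristic polynomial.

x + 3, x(x + 1)(x + 3)^3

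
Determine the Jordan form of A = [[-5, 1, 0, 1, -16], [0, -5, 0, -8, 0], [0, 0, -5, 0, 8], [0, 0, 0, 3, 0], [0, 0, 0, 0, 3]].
J = [[-5, 1, 0, 0, 0], [0, -5, 0, 0, 0], [0, 0, -5, 0, 0], [0, 0, 0, 3, 0], [0, 0, 0, 0, 3]]

The characteristic polynomial is det(xI - A) = (x - 3)^2(x + 5)^3, so the eigenvalues are -5 (algebraic multiplicity 3), 3 (algebraic multiplicity 2).

For λ = -5: rank(A + 5I) = 3, rank((A + 5I)^2) = 2. The eigenspace has dimension 5 - 3 = 2, so there are 2 Jordan blocks; the rank sequence gives block sizes [2, 1].

For λ = 3: rank(A - 3I) = 3. The eigenspace has dimension 5 - 3 = 2, so there are 2 Jordan blocks; the rank sequence gives block sizes [1, 1].

Assembling the blocks gives the Jordan form J above.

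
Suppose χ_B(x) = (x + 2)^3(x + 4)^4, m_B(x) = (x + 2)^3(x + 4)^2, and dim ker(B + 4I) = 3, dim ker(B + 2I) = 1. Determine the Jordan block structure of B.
Jordan blocks: (-4, 2), (-4, 1), (-4, 1), (-2, 3)

λ = -4: algebraic multiplicity 4 (exponent in χ_B), largest block size 2 (exponent in m_B), 3 blocks (geometric multiplicity). These force block sizes [2, 1, 1].
λ = -2: algebraic multiplicity 3 (exponent in χ_B), largest block size 3 (exponent in m_B), 1 block (geometric multiplicity). This forces block sizes [3].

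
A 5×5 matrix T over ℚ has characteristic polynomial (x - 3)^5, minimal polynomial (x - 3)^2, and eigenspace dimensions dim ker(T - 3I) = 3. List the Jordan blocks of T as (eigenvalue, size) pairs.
Jordan blocks: (3, 2), (3, 2), (3, 1)

λ = 3: algebraic multiplicity 5 (exponent in χ_T), largest block size 2 (exponent in m_T), 3 blocks (geometric multiplicity). These force block sizes [2, 2, 1].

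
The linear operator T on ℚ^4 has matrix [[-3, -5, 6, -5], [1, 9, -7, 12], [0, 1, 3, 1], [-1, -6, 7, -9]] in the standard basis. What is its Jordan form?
J = [[-3, 1, 0, 0], [0, -3, 0, 0], [0, 0, 3, 1], [0, 0, 0, 3]]

The characteristic polynomial is det(xI - A) = (x - 3)^2(x + 3)^2, so the eigenvalues are -3 (algebraic multiplicity 2), 3 (algebraic multiplicity 2).

For λ = -3: rank(A + 3I) = 3, rank((A + 3I)^2) = 2. The eigenspace has dimension 4 - 3 = 1, so there is 1 Jordan block; the rank sequence gives block sizes [2].

For λ = 3: rank(A - 3I) = 3, rank((A - 3I)^2) = 2. The eigenspace has dimension 4 - 3 = 1, so there is 1 Jordan block; the rank sequence gives block sizes [2].

Assembling the blocks gives the Jordan form J above.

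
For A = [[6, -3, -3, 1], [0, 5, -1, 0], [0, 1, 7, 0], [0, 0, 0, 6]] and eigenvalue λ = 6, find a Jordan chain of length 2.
v_1 = [[-3, 1, 0, 3]]^T, v_2 = [[0, -1, 1, 0]]^T

We seek v_1 ∈ ker((A - 6I)^2) \ ker(A - 6I), then set v_{i+1} = (A - 6I) v_i.

One such chain is v_1 = [[-3, 1, 0, 3]]^T, v_2 = [[0, -1, 1, 0]]^T. Check: (A - 6I) v_2 = [[0, 0, 0, 0]]^T = 0.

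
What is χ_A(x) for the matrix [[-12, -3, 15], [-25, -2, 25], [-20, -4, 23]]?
xI - A = [[x + 12, 3, -15], [25, x + 2, -25], [20, 4, x - 23]].

Expanding det(xI - A) along the first row:
det(xI - A) = + (x + 12)·det([[x + 2, -25], [4, x - 23]]) - (3)·det([[25, -25], [20, x - 23]]) + (-15)·det([[25, x + 2], [20, 4]]).

Evaluating gives χ_A(x) = x^3 - 9x^2 + 27x - 27 = (x - 3)^3.

χ_A(x) = (x - 3)^3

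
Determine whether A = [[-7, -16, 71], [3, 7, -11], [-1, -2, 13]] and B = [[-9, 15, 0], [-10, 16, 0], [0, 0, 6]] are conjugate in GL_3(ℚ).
No.

Both have characteristic polynomial (x - 6)^2(x - 1), but the minimal polynomial of A is (x - 6)^2(x - 1) while the minimal polynomial of B is (x - 6)(x - 1). The minimal polynomial is a similarity invariant, so A and B are not similar.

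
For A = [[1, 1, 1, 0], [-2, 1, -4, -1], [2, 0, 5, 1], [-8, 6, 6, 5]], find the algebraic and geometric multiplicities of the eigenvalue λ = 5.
The characteristic polynomial is (x - 5)^2(x - 1)^2, so the factor x - 5 appears with exponent 2: the algebraic multiplicity is 2.

rank(A - 5I) = 3, so the eigenspace has dimension 4 - 3 = 1: the geometric multiplicity is 1.

Since 1 < 2, A is not diagonalizable.

algebraic multiplicity 2, geometric multiplicity 1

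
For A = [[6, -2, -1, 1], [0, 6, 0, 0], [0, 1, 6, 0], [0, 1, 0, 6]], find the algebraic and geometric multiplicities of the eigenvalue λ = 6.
The characteristic polynomial is (x - 6)^4, so the factor x - 6 appears with exponent 4: the algebraic multiplicity is 4.

rank(A - 6I) = 2, so the eigenspace has dimension 4 - 2 = 2: the geometric multiplicity is 2.

Since 2 < 4, A is not diagonalizable.

algebraic multiplicity 4, geometric multiplicity 2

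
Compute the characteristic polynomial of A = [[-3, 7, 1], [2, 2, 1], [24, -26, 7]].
χ_A(x) = (x - 6)(x - 5)(x + 5)

xI - A = [[x + 3, -7, -1], [-2, x - 2, -1], [-24, 26, x - 7]].

Expanding det(xI - A) along the first row:
det(xI - A) = + (x + 3)·det([[x - 2, -1], [26, x - 7]]) - (-7)·det([[-2, -1], [-24, x - 7]]) + (-1)·det([[-2, x - 2], [-24, 26]]).

Evaluating gives χ_A(x) = x^3 - 6x^2 - 25x + 150 = (x - 6)(x - 5)(x + 5).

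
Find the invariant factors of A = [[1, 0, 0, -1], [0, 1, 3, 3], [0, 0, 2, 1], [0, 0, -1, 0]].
x - 1, (x - 1)^3

The Jordan structure of A has elementary divisors (x - 1)^3, (x - 1). Arranging the block sizes at each eigenvalue in decreasing order and taking row products gives the invariant factors.

Invariant factors (smallest first, each dividing the next): x - 1, (x - 1)^3.

Check: the last factor (x - 1)^3 is the minimal polynomial, and the product (x - 1)^4 is the characteristic polynomial.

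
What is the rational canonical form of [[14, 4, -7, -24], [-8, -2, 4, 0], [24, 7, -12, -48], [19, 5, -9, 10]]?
The invariant factors of A (the non-unit diagonal entries of the Smith normal form of xI - A over ℚ[x]) are x^2(x - 6)(x - 4), each dividing the next. The characteristic polynomial is their product, x^2(x - 6)(x - 4).

The rational canonical form is the block-diagonal matrix of companion matrices C(f_i):
R = [[0, 0, 0, 0], [1, 0, 0, 0], [0, 1, 0, -24], [0, 0, 1, 10]].

R = [[0, 0, 0, 0], [1, 0, 0, 0], [0, 1, 0, -24], [0, 0, 1, 10]]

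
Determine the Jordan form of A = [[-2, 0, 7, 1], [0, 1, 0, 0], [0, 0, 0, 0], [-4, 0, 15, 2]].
The characteristic polynomial is det(xI - A) = x^3(x - 1), so the eigenvalues are 0 (algebraic multiplicity 3), 1 (algebraic multiplicity 1).

For λ = 0: rank(A) = 3, rank(A^2) = 2, rank(A^3) = 1. The eigenspace has dimension 4 - 3 = 1, so there is 1 Jordan block; the rank sequence gives block sizes [3].

For λ = 1: algebraic multiplicity 1 gives one 1×1 block.

Assembling the blocks gives the Jordan form J above.

J = [[0, 1, 0, 0], [0, 0, 1, 0], [0, 0, 0, 0], [0, 0, 0, 1]]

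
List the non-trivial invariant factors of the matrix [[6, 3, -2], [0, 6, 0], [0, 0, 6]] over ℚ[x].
The Jordan structure of A has elementary divisors (x - 6)^2, (x - 6). Arranging the block sizes at each eigenvalue in decreasing order and taking row products gives the invariant factors.

Invariant factors (smallest first, each dividing the next): x - 6, (x - 6)^2.

Check: the last factor (x - 6)^2 is the minimal polynomial, and the product (x - 6)^3 is the characteristic polynomial.

x - 6, (x - 6)^2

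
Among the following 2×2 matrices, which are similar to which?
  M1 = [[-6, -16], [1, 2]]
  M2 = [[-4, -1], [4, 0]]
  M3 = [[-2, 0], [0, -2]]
Characteristic polynomials: χ_{M1} = (x + 2)^2, χ_{M2} = (x + 2)^2, χ_{M3} = (x + 2)^2.

{M1, M2}: invariant factors (x + 2)^2.

{M3}: invariant factors x + 2, x + 2.

Matrices are similar if and only if their invariant-factor lists agree; the partition into similarity classes is {M1, M2}, {M3}.

2 classes: {M1, M2}, {M3}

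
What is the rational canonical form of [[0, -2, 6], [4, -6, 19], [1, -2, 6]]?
R = [[0, 0, -2], [1, 0, -4], [0, 1, 0]]

The invariant factors of A (the non-unit diagonal entries of the Smith normal form of xI - A over ℚ[x]) are x^3 + 4x + 2, each dividing the next. The characteristic polynomial is their product, x^3 + 4x + 2.

The rational canonical form is the block-diagonal matrix of companion matrices C(f_i):
R = [[0, 0, -2], [1, 0, -4], [0, 1, 0]].

Note the characteristic polynomial does not split into linear factors over ℚ, so A has no Jordan form over ℚ; the rational canonical form exists over any field.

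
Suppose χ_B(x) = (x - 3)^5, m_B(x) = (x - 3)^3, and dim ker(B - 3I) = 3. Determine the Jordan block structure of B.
Jordan blocks: (3, 3), (3, 1), (3, 1)

λ = 3: algebraic multiplicity 5 (exponent in χ_B), largest block size 3 (exponent in m_B), 3 blocks (geometric multiplicity). These force block sizes [3, 1, 1].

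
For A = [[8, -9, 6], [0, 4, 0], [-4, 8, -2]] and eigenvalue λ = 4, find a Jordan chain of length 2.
v_1 = [[0, 1, 1]]^T, v_2 = [[-3, 0, 2]]^T

We seek v_1 ∈ ker((A - 4I)^2) \ ker(A - 4I), then set v_{i+1} = (A - 4I) v_i.

One such chain is v_1 = [[0, 1, 1]]^T, v_2 = [[-3, 0, 2]]^T. Check: (A - 4I) v_2 = [[0, 0, 0]]^T = 0.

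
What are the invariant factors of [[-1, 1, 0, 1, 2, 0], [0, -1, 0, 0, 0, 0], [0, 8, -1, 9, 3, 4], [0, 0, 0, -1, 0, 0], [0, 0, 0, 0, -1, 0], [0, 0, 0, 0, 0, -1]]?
The Jordan structure of A has elementary divisors (x + 1)^2, (x + 1)^2, (x + 1), (x + 1). Arranging the block sizes at each eigenvalue in decreasing order and taking row products gives the invariant factors.

Invariant factors (smallest first, each dividing the next): x + 1, x + 1, (x + 1)^2, (x + 1)^2.

Check: the last factor (x + 1)^2 is the minimal polynomial, and the product (x + 1)^6 is the characteristic polynomial.

x + 1, x + 1, (x + 1)^2, (x + 1)^2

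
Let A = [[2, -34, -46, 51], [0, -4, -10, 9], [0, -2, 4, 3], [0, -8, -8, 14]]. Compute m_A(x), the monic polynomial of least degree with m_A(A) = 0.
The characteristic polynomial factors as (x - 6)^2(x - 2)^2. The minimal polynomial is ∏(x - λ)^{k_λ} where k_λ is the size of the largest Jordan block at λ.

For λ = 2: rank(A - 2I) = 2, and the largest Jordan block has size 1 (the smallest k with rank((A - 2I)^k) = rank((A - 2I)^(k+1))).
For λ = 6: rank(A - 6I) = 3, and the largest Jordan block has size 2 (the smallest k with rank((A - 6I)^k) = rank((A - 6I)^(k+1))).

So m_A(x) = (x - 6)^2(x - 2).

m_A(x) = (x - 6)^2(x - 2)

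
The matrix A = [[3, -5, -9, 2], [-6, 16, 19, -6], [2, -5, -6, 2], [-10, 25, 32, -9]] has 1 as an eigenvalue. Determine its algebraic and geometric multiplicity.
algebraic multiplicity 4, geometric multiplicity 2

The characteristic polynomial is (x - 1)^4, so the factor x - 1 appears with exponent 4: the algebraic multiplicity is 4.

rank(A - I) = 2, so the eigenspace has dimension 4 - 2 = 2: the geometric multiplicity is 2.

Since 2 < 4, A is not diagonalizable.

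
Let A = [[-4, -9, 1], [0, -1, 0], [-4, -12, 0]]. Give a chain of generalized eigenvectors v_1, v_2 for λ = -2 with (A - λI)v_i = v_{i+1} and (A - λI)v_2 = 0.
v_1 = [[1, 0, 1]]^T, v_2 = [[-1, 0, -2]]^T

We seek v_1 ∈ ker((A + 2I)^2) \ ker(A + 2I), then set v_{i+1} = (A + 2I) v_i.

One such chain is v_1 = [[1, 0, 1]]^T, v_2 = [[-1, 0, -2]]^T. Check: (A + 2I) v_2 = [[0, 0, 0]]^T = 0.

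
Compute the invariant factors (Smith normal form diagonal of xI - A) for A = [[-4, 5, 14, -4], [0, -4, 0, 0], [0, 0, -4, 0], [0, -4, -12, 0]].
The Jordan structure of A has elementary divisors (x + 4)^2, (x + 4), x. Arranging the block sizes at each eigenvalue in decreasing order and taking row products gives the invariant factors.

Invariant factors (smallest first, each dividing the next): x + 4, x(x + 4)^2.

Check: the last factor x(x + 4)^2 is the minimal polynomial, and the product x(x + 4)^3 is the characteristic polynomial.

x + 4, x(x + 4)^2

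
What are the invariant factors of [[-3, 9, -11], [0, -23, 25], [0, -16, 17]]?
(x + 3)^3

The Jordan structure of A has elementary divisors (x + 3)^3. Arranging the block sizes at each eigenvalue in decreasing order and taking row products gives the invariant factors.

Invariant factors (smallest first, each dividing the next): (x + 3)^3.

Check: the last factor (x + 3)^3 is the minimal polynomial, and the product (x + 3)^3 is the characteristic polynomial.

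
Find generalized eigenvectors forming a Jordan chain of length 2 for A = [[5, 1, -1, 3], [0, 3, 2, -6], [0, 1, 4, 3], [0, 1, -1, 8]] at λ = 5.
We seek v_1 ∈ ker((A - 5I)^2) \ ker(A - 5I), then set v_{i+1} = (A - 5I) v_i.

One such chain is v_1 = [[0, 1, 0, 0]]^T, v_2 = [[1, -2, 1, 1]]^T. Check: (A - 5I) v_2 = [[0, 0, 0, 0]]^T = 0.

v_1 = [[0, 1, 0, 0]]^T, v_2 = [[1, -2, 1, 1]]^T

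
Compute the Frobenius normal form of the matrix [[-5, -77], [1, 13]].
R = [[0, -12], [1, 8]]

The invariant factors of A (the non-unit diagonal entries of the Smith normal form of xI - A over ℚ[x]) are (x - 6)(x - 2), each dividing the next. The characteristic polynomial is their product, (x - 6)(x - 2).

The rational canonical form is the block-diagonal matrix of companion matrices C(f_i):
R = [[0, -12], [1, 8]].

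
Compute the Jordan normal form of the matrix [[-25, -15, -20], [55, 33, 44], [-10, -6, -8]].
J = [[0, 1, 0], [0, 0, 0], [0, 0, 0]]

The characteristic polynomial is det(xI - A) = x^3, so the eigenvalues are 0 (algebraic multiplicity 3).

For λ = 0: rank(A) = 1, rank(A^2) = 0. The eigenspace has dimension 3 - 1 = 2, so there are 2 Jordan blocks; the rank sequence gives block sizes [2, 1].

Assembling the blocks gives the Jordan form J above.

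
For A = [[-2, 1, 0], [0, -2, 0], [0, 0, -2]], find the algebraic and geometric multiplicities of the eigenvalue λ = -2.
algebraic multiplicity 3, geometric multiplicity 2

The characteristic polynomial is (x + 2)^3, so the factor x + 2 appears with exponent 3: the algebraic multiplicity is 3.

rank(A + 2I) = 1, so the eigenspace has dimension 3 - 1 = 2: the geometric multiplicity is 2.

Since 2 < 3, A is not diagonalizable.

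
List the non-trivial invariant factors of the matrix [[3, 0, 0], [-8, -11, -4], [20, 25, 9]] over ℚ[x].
(x - 3)(x + 1)^2

The Jordan structure of A has elementary divisors (x + 1)^2, (x - 3). Arranging the block sizes at each eigenvalue in decreasing order and taking row products gives the invariant factors.

Invariant factors (smallest first, each dividing the next): (x - 3)(x + 1)^2.

Check: the last factor (x - 3)(x + 1)^2 is the minimal polynomial, and the product (x - 3)(x + 1)^2 is the characteristic polynomial.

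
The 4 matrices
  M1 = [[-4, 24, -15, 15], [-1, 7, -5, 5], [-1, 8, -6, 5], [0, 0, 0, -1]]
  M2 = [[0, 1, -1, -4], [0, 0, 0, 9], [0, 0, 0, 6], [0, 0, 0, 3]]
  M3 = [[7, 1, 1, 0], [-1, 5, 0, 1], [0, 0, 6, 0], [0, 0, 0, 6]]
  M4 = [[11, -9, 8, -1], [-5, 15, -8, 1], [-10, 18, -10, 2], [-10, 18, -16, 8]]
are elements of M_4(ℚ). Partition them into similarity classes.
4 classes: {M1}, {M2}, {M3}, {M4}

Characteristic polynomials: χ_{M1} = (x + 1)^4, χ_{M2} = x^3(x - 3), χ_{M3} = (x - 6)^4, χ_{M4} = (x - 6)^4.

{M1}: invariant factors x + 1, x + 1, (x + 1)^2.

{M2}: invariant factors x, x^2(x - 3).

{M3}: invariant factors x - 6, (x - 6)^3.

{M4}: invariant factors x - 6, x - 6, (x - 6)^2.

Matrices are similar if and only if their invariant-factor lists agree; the partition into similarity classes is {M1}, {M2}, {M3}, {M4}.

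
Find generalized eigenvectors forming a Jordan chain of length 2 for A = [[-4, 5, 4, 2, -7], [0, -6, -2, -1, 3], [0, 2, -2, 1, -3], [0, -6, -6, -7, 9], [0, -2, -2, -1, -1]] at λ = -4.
v_1 = [[-1, 1, 0, 0, 0]]^T, v_2 = [[5, -2, 2, -6, -2]]^T

We seek v_1 ∈ ker((A + 4I)^2) \ ker(A + 4I), then set v_{i+1} = (A + 4I) v_i.

One such chain is v_1 = [[-1, 1, 0, 0, 0]]^T, v_2 = [[5, -2, 2, -6, -2]]^T. Check: (A + 4I) v_2 = [[0, 0, 0, 0, 0]]^T = 0.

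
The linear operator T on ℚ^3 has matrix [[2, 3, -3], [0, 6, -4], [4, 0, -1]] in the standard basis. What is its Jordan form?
J = [[2, 1, 0], [0, 2, 0], [0, 0, 3]]

The characteristic polynomial is det(xI - A) = (x - 3)(x - 2)^2, so the eigenvalues are 2 (algebraic multiplicity 2), 3 (algebraic multiplicity 1).

For λ = 2: rank(A - 2I) = 2, rank((A - 2I)^2) = 1. The eigenspace has dimension 3 - 2 = 1, so there is 1 Jordan block; the rank sequence gives block sizes [2].

For λ = 3: algebraic multiplicity 1 gives one 1×1 block.

Assembling the blocks gives the Jordan form J above.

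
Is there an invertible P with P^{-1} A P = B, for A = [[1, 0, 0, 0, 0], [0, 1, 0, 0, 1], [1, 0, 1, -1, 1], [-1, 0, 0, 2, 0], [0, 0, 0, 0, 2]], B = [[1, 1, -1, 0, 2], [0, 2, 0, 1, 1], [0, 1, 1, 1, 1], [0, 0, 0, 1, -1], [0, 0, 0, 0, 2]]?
Both have characteristic polynomial (x - 2)^2(x - 1)^3, but the minimal polynomial of A is (x - 2)(x - 1) while the minimal polynomial of B is (x - 2)(x - 1)^2. The minimal polynomial is a similarity invariant, so A and B are not similar.

No.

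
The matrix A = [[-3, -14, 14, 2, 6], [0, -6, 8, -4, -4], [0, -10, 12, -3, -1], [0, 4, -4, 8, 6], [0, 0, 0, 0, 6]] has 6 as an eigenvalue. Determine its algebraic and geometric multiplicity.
algebraic multiplicity 3, geometric multiplicity 2

The characteristic polynomial is (x - 6)^3(x - 2)(x + 3), so the factor x - 6 appears with exponent 3: the algebraic multiplicity is 3.

rank(A - 6I) = 3, so the eigenspace has dimension 5 - 3 = 2: the geometric multiplicity is 2.

Since 2 < 3, A is not diagonalizable.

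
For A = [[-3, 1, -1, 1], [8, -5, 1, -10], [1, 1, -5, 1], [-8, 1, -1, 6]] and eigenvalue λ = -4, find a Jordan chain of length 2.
We seek v_1 ∈ ker((A + 4I)^2) \ ker(A + 4I), then set v_{i+1} = (A + 4I) v_i.

One such chain is v_1 = [[0, 1, 0, 0]]^T, v_2 = [[1, -1, 1, 1]]^T. Check: (A + 4I) v_2 = [[0, 0, 0, 0]]^T = 0.

v_1 = [[0, 1, 0, 0]]^T, v_2 = [[1, -1, 1, 1]]^T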